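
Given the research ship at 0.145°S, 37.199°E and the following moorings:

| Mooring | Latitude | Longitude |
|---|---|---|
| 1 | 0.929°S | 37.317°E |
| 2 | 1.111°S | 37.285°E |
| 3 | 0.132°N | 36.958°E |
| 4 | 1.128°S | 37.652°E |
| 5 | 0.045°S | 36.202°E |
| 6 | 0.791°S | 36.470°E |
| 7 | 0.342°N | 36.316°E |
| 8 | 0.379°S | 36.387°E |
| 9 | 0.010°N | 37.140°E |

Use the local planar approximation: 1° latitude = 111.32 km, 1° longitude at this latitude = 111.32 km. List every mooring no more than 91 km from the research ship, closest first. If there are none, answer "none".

9, 3, 1

Distances from 0.145°S, 37.199°E:
1: 88.258 km
2: 107.960 km
3: 40.873 km
4: 120.488 km
5: 111.543 km
6: 108.430 km
7: 112.254 km
8: 94.070 km
9: 18.462 km
Threshold 91 km: 9 (18.462 km), 3 (40.873 km), 1 (88.258 km) are within range.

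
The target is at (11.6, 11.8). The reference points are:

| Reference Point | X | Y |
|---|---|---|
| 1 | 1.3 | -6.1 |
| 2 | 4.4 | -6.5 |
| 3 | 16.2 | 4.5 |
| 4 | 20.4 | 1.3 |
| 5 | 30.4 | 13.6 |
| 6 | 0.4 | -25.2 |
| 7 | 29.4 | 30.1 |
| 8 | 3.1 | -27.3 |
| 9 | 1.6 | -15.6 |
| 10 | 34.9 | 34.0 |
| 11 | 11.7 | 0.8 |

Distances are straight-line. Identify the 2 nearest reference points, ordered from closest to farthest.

3, 11

Distances from (11.6, 11.8):
1: √((-10.3)² + (-17.9)²) = √(106.090 + 320.410) = 20.7
2: √((-7.2)² + (-18.3)²) = √(51.840 + 334.890) = 19.7
3: √((4.6)² + (-7.3)²) = √(21.160 + 53.290) = 8.6
4: √((8.8)² + (-10.5)²) = √(77.440 + 110.250) = 13.7
5: √((18.8)² + (1.8)²) = √(353.440 + 3.240) = 18.9
6: √((-11.2)² + (-37.0)²) = √(125.440 + 1369.000) = 38.7
7: √((17.8)² + (18.3)²) = √(316.840 + 334.890) = 25.5
8: √((-8.5)² + (-39.1)²) = √(72.250 + 1528.810) = 40.0
9: √((-10.0)² + (-27.4)²) = √(100.000 + 750.760) = 29.2
10: √((23.3)² + (22.2)²) = √(542.890 + 492.840) = 32.2
11: √((0.1)² + (-11.0)²) = √(0.010 + 121.000) = 11.0
Sorted: 3 (8.6) < 11 (11.0) < 4 (13.7) < 5 (18.9) < …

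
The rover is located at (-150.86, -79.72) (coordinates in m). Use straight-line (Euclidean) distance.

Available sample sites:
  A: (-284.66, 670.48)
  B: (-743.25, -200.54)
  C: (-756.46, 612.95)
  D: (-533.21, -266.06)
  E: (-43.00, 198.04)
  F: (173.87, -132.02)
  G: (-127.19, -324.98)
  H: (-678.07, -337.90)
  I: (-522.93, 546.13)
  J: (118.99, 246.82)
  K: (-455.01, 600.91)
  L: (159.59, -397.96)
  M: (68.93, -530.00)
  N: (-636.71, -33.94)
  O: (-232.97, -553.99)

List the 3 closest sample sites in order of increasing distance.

Distances from (-150.86, -79.72):
A: √((-133.80)² + (750.20)²) = √(17902.4400 + 562800.0400) = 762.04 m
B: √((-592.39)² + (-120.82)²) = √(350925.9121 + 14597.4724) = 604.59 m
C: √((-605.60)² + (692.67)²) = √(366751.3600 + 479791.7289) = 920.08 m
D: √((-382.35)² + (-186.34)²) = √(146191.5225 + 34722.5956) = 425.34 m
E: √((107.86)² + (277.76)²) = √(11633.7796 + 77150.6176) = 297.97 m
F: √((324.73)² + (-52.30)²) = √(105449.5729 + 2735.2900) = 328.91 m
G: √((23.67)² + (-245.26)²) = √(560.2689 + 60152.4676) = 246.40 m
H: √((-527.21)² + (-258.18)²) = √(277950.3841 + 66656.9124) = 587.03 m
I: √((-372.07)² + (625.85)²) = √(138436.0849 + 391688.2225) = 728.10 m
J: √((269.85)² + (326.54)²) = √(72819.0225 + 106628.3716) = 423.61 m
K: √((-304.15)² + (680.63)²) = √(92507.2225 + 463257.1969) = 745.50 m
L: √((310.45)² + (-318.24)²) = √(96379.2025 + 101276.6976) = 444.59 m
M: √((219.79)² + (-450.28)²) = √(48307.6441 + 202752.0784) = 501.06 m
N: √((-485.85)² + (45.78)²) = √(236050.2225 + 2095.8084) = 488.00 m
O: √((-82.11)² + (-474.27)²) = √(6742.0521 + 224932.0329) = 481.33 m
Sorted: G (246.40 m) < E (297.97 m) < F (328.91 m) < J (423.61 m) < D (425.34 m) < …

G, E, F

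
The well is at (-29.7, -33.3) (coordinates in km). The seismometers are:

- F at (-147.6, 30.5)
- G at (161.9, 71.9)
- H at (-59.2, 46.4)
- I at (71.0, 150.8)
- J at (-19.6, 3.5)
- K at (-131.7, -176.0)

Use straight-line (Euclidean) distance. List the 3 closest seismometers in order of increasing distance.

Distances from (-29.7, -33.3):
F: 134.1 km
G: 218.6 km
H: 85.0 km
I: 209.8 km
J: 38.2 km
K: 175.4 km
Sorted: J (38.2 km) < H (85.0 km) < F (134.1 km) < K (175.4 km) < I (209.8 km) < …

J, H, F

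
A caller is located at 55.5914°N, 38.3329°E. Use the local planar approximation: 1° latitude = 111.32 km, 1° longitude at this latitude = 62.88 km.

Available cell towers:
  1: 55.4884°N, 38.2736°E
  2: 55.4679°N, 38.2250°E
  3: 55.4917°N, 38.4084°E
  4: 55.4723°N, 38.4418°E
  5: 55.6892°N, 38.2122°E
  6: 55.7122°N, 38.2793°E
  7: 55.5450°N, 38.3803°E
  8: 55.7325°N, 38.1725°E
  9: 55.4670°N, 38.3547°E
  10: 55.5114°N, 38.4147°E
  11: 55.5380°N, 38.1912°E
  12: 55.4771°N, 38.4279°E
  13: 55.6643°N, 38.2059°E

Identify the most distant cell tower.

Distances from 55.5914°N, 38.3329°E:
1: √((-0.1030·111.32)² + (-0.0593·62.88)²) = √(131.468239 + 13.903830) = 12.0570 km
2: √((-0.1235·111.32)² + (-0.1079·62.88)²) = √(189.008054 + 46.032860) = 15.3310 km
3: √((-0.0997·111.32)² + (0.0755·62.88)²) = √(123.179011 + 22.538187) = 12.0713 km
4: √((-0.1191·111.32)² + (0.1089·62.88)²) = √(175.780185 + 46.890064) = 14.9221 km
5: √((0.0978·111.32)² + (-0.1207·62.88)²) = √(118.528859 + 57.602271) = 13.2714 km
6: √((0.1208·111.32)² + (-0.0536·62.88)²) = √(180.834073 + 11.359380) = 13.8634 km
7: √((-0.0464·111.32)² + (0.0474·62.88)²) = √(26.679787 + 8.883452) = 5.9635 km
8: √((0.1411·111.32)² + (-0.1604·62.88)²) = √(246.717765 + 101.726428) = 18.6667 km
9: √((-0.1244·111.32)² + (0.0218·62.88)²) = √(191.772865 + 1.879049) = 13.9159 km
10: √((-0.0800·111.32)² + (0.0818·62.88)²) = √(79.309711 + 26.456456) = 10.2843 km
11: √((-0.0534·111.32)² + (-0.1417·62.88)²) = √(35.336938 + 79.389811) = 10.7111 km
12: √((-0.1143·111.32)² + (0.0950·62.88)²) = √(161.897020 + 35.683897) = 14.0563 km
13: √((0.0729·111.32)² + (-0.1270·62.88)²) = √(65.856925 + 63.772363) = 11.3855 km
Maximum: 8 at 18.6667 km.

8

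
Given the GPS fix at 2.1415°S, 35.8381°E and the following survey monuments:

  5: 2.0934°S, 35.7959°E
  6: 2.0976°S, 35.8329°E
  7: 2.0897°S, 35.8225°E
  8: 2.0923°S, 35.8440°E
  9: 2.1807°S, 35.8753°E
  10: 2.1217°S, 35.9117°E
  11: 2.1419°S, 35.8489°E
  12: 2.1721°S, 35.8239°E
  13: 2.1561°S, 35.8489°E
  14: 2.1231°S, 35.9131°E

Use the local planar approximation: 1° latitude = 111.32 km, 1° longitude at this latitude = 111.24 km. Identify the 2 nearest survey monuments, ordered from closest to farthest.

11, 13

Distances from 2.1415°S, 35.8381°E:
5: 7.1209 km
6: 4.9211 km
7: 6.0218 km
8: 5.5161 km
9: 6.0138 km
10: 8.4788 km
11: 1.2022 km
12: 3.7548 km
13: 2.0211 km
14: 8.5908 km
Sorted: 11 (1.2022 km) < 13 (2.0211 km) < 12 (3.7548 km) < 6 (4.9211 km) < …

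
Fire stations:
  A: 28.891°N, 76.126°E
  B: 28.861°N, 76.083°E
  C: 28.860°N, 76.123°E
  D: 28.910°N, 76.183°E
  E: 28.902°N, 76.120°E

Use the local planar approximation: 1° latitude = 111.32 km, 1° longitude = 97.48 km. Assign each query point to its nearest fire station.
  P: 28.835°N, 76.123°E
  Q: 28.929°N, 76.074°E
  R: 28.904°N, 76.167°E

P at 28.835°N, 76.123°E:
  A: √((0.056·111.32)² + (0.003·97.48)²) = √(38.86176 + 0.08552) = 6.241 km
  B: √((0.026·111.32)² + (-0.040·97.48)²) = √(8.37709 + 15.20376) = 4.856 km
  C: √((0.025·111.32)² + (0.000·97.48)²) = √(7.74509 + 0.00000) = 2.783 km
  D: √((0.075·111.32)² + (0.060·97.48)²) = √(69.70580 + 34.20846) = 10.194 km
  E: √((0.067·111.32)² + (-0.003·97.48)²) = √(55.62833 + 0.08552) = 7.464 km
  → nearest: C (2.783 km)
Q at 28.929°N, 76.074°E:
  A: √((-0.038·111.32)² + (0.052·97.48)²) = √(17.89425 + 25.69436) = 6.602 km
  B: √((-0.068·111.32)² + (0.009·97.48)²) = √(57.30127 + 0.76969) = 7.620 km
  C: √((-0.069·111.32)² + (0.049·97.48)²) = √(58.99899 + 22.81514) = 9.045 km
  D: √((-0.019·111.32)² + (0.109·97.48)²) = √(4.47356 + 112.89743) = 10.834 km
  E: √((-0.027·111.32)² + (0.046·97.48)²) = √(9.03387 + 20.10697) = 5.398 km
  → nearest: E (5.398 km)
R at 28.904°N, 76.167°E:
  A: √((-0.013·111.32)² + (-0.041·97.48)²) = √(2.09427 + 15.97345) = 4.251 km
  B: √((-0.043·111.32)² + (-0.084·97.48)²) = √(22.91307 + 67.04858) = 9.485 km
  C: √((-0.044·111.32)² + (-0.044·97.48)²) = √(23.99119 + 18.39655) = 6.511 km
  D: √((0.006·111.32)² + (0.016·97.48)²) = √(0.44612 + 2.43260) = 1.697 km
  E: √((-0.002·111.32)² + (-0.047·97.48)²) = √(0.04957 + 20.99069) = 4.587 km
  → nearest: D (1.697 km)

P→C; Q→E; R→D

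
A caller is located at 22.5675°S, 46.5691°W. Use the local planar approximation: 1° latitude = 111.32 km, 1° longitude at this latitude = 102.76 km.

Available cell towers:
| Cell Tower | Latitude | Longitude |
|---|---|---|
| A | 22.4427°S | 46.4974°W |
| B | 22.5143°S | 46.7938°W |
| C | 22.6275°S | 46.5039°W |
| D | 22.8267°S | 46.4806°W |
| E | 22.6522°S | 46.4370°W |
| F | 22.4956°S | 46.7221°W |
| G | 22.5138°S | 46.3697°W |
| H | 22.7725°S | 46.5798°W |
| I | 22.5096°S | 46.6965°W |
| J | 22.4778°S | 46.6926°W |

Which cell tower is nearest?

Distances from 22.5675°S, 46.5691°W:
A: √((0.1248·111.32)² + (0.0717·102.76)²) = √(193.008114 + 54.285833) = 15.7256 km
B: √((0.0532·111.32)² + (-0.2247·102.76)²) = √(35.072737 + 533.156043) = 23.8375 km
C: √((-0.0600·111.32)² + (0.0652·102.76)²) = √(44.611713 + 44.889357) = 9.4605 km
D: √((-0.2592·111.32)² + (0.0885·102.76)²) = √(832.561626 + 82.705565) = 30.2534 km
E: √((-0.0847·111.32)² + (0.1321·102.76)²) = √(88.902345 + 184.269657) = 16.5279 km
F: √((0.0719·111.32)² + (-0.1530·102.76)²) = √(64.062543 + 247.190088) = 17.6424 km
G: √((0.0537·111.32)² + (0.1994·102.76)²) = √(35.735097 + 419.854197) = 21.3445 km
H: √((-0.2050·111.32)² + (-0.0107·102.76)²) = √(520.779784 + 1.208971) = 22.8471 km
I: √((0.0579·111.32)² + (-0.1274·102.76)²) = √(41.543542 + 171.390619) = 14.5923 km
J: √((0.0897·111.32)² + (-0.1235·102.76)²) = √(99.708293 + 161.057928) = 16.1483 km
Minimum: C at 9.4605 km.

C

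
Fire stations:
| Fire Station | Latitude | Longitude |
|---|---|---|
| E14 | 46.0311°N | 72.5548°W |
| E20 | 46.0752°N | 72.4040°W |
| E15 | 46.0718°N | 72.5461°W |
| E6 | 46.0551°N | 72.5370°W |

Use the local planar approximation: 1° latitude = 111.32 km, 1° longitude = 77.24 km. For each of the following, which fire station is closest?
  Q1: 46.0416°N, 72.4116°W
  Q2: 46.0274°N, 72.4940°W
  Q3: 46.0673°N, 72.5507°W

Q1→E20; Q2→E6; Q3→E15

Q1 at 46.0416°N, 72.4116°W:
  E14: √((-0.0105·111.32)² + (-0.1432·77.24)²) = √(1.366234 + 122.340589) = 11.1224 km
  E20: √((0.0336·111.32)² + (0.0076·77.24)²) = √(13.990233 + 0.344597) = 3.7861 km
  E15: √((0.0302·111.32)² + (-0.1345·77.24)²) = √(11.302130 + 107.926750) = 10.9192 km
  E6: √((0.0135·111.32)² + (-0.1254·77.24)²) = √(2.258468 + 93.816581) = 9.8018 km
  → nearest: E20 (3.7861 km)
Q2 at 46.0274°N, 72.4940°W:
  E14: √((0.0037·111.32)² + (-0.0608·77.24)²) = √(0.169648 + 22.054219) = 4.7142 km
  E20: √((0.0478·111.32)² + (0.0900·77.24)²) = √(28.314063 + 48.324743) = 8.7544 km
  E15: √((0.0444·111.32)² + (-0.0521·77.24)²) = √(24.429374 + 16.194218) = 6.3737 km
  E6: √((0.0277·111.32)² + (-0.0430·77.24)²) = √(9.508367 + 11.031167) = 4.5321 km
  → nearest: E6 (4.5321 km)
Q3 at 46.0673°N, 72.5507°W:
  E14: √((-0.0362·111.32)² + (-0.0041·77.24)²) = √(16.239159 + 0.100289) = 4.0422 km
  E20: √((0.0079·111.32)² + (0.1467·77.24)²) = √(0.773394 + 128.394009) = 11.3652 km
  E15: √((0.0045·111.32)² + (0.0046·77.24)²) = √(0.250941 + 0.126241) = 0.6142 km
  E6: √((-0.0122·111.32)² + (0.0137·77.24)²) = √(1.844446 + 1.119762) = 1.7217 km
  → nearest: E15 (0.6142 km)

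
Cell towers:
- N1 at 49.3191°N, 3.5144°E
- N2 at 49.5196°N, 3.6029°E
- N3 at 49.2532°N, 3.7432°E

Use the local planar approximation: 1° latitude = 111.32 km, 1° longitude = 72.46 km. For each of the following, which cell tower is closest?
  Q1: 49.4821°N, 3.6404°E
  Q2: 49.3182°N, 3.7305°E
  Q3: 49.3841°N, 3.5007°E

Q1→N2; Q2→N3; Q3→N1

Q1 at 49.4821°N, 3.6404°E:
  N1: 20.3126 km
  N2: 4.9810 km
  N3: 26.5476 km
  → nearest: N2 (4.9810 km)
Q2 at 49.3182°N, 3.7305°E:
  N1: 15.6589 km
  N2: 24.2515 km
  N3: 7.2941 km
  → nearest: N3 (7.2941 km)
Q3 at 49.3841°N, 3.5007°E:
  N1: 7.3036 km
  N2: 16.8037 km
  N3: 22.8275 km
  → nearest: N1 (7.3036 km)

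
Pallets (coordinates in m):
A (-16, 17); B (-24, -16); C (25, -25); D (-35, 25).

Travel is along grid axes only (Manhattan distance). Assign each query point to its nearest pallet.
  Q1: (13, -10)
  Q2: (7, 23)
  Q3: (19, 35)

Q1 at (13, -10):
  A: 56 m
  B: 43 m
  C: 27 m
  D: 83 m
  → nearest: C (27 m)
Q2 at (7, 23):
  A: 29 m
  B: 70 m
  C: 66 m
  D: 44 m
  → nearest: A (29 m)
Q3 at (19, 35):
  A: 53 m
  B: 94 m
  C: 66 m
  D: 64 m
  → nearest: A (53 m)

Q1→C; Q2→A; Q3→A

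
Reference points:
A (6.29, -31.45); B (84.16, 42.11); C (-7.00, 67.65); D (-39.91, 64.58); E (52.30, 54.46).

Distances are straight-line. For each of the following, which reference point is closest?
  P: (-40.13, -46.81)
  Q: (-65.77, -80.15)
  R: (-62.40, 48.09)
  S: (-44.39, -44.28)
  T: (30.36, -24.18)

P at (-40.13, -46.81):
  A: 48.90
  B: 152.82
  C: 119.16
  D: 111.39
  E: 137.11
  → nearest: A (48.90)
Q at (-65.77, -80.15):
  A: 86.97
  B: 193.46
  C: 159.06
  D: 147.02
  E: 179.05
  → nearest: A (86.97)
R at (-62.40, 48.09):
  A: 105.09
  B: 146.68
  C: 58.75
  D: 27.89
  E: 114.88
  → nearest: D (27.89)
S at (-44.39, -44.28):
  A: 52.28
  B: 154.88
  C: 118.01
  D: 108.95
  E: 138.20
  → nearest: A (52.28)
T at (30.36, -24.18):
  A: 25.14
  B: 85.37
  C: 99.14
  D: 113.21
  E: 81.64
  → nearest: A (25.14)

P→A; Q→A; R→D; S→A; T→A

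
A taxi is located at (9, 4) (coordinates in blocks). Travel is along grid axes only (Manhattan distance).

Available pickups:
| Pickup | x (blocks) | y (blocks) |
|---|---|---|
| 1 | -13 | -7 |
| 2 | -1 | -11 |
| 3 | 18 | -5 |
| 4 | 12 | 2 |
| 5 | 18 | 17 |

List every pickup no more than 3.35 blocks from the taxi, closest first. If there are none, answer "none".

Distances from (9, 4):
1: |-22| + |-11| = 22 + 11 = 33 blocks
2: |-10| + |-15| = 10 + 15 = 25 blocks
3: |9| + |-9| = 9 + 9 = 18 blocks
4: |3| + |-2| = 3 + 2 = 5 blocks
5: |9| + |13| = 9 + 13 = 22 blocks
Threshold 3.35 blocks: none within range.

none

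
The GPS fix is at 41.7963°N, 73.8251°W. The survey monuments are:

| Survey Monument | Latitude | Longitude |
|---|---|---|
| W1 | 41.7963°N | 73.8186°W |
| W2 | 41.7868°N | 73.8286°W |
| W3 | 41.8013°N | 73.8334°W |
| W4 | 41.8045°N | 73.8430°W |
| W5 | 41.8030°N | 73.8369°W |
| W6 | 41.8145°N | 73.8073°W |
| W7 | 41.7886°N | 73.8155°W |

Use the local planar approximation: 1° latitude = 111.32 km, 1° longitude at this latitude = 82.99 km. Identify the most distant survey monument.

Distances from 41.7963°N, 73.8251°W:
W1: 0.5394 km
W2: 1.0967 km
W3: 0.8856 km
W4: 1.7436 km
W5: 1.2310 km
W6: 2.5074 km
W7: 1.1702 km
Maximum: W6 at 2.5074 km.

W6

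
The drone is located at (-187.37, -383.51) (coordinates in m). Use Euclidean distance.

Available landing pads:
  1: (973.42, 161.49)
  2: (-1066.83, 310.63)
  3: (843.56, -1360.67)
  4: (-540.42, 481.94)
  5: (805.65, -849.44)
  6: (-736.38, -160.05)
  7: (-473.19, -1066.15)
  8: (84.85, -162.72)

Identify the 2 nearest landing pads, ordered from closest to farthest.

8, 6

Distances from (-187.37, -383.51):
1: √((1160.79)² + (545.00)²) = √(1347433.4241 + 297025.0000) = 1282.36 m
2: √((-879.46)² + (694.14)²) = √(773449.8916 + 481830.3396) = 1120.39 m
3: √((1030.93)² + (-977.16)²) = √(1062816.6649 + 954841.6656) = 1420.44 m
4: √((-353.05)² + (865.45)²) = √(124644.3025 + 749003.7025) = 934.69 m
5: √((993.02)² + (-465.93)²) = √(986088.7204 + 217090.7649) = 1096.90 m
6: √((-549.01)² + (223.46)²) = √(301411.9801 + 49934.3716) = 592.74 m
7: √((-285.82)² + (-682.64)²) = √(81693.0724 + 465997.3696) = 740.06 m
8: √((272.22)² + (220.79)²) = √(74103.7284 + 48748.2241) = 350.50 m
Sorted: 8 (350.50 m) < 6 (592.74 m) < 7 (740.06 m) < 4 (934.69 m) < …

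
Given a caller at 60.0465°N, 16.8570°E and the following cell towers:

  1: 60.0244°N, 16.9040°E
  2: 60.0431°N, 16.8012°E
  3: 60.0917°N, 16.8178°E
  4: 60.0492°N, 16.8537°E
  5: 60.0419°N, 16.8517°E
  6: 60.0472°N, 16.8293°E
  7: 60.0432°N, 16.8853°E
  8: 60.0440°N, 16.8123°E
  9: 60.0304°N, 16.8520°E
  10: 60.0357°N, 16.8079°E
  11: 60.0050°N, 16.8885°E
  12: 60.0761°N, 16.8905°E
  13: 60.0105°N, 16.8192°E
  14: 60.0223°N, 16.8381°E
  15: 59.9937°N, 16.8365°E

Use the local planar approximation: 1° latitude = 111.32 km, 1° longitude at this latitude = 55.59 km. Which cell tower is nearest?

Distances from 60.0465°N, 16.8570°E:
1: √((-0.0221·111.32)² + (0.0470·55.59)²) = √(6.052446 + 6.826358) = 3.5887 km
2: √((-0.0034·111.32)² + (-0.0558·55.59)²) = √(0.143253 + 9.621920) = 3.1249 km
3: √((0.0452·111.32)² + (-0.0392·55.59)²) = √(25.317643 + 4.748599) = 5.4833 km
4: √((0.0027·111.32)² + (-0.0033·55.59)²) = √(0.090339 + 0.033653) = 0.3521 km
5: √((-0.0046·111.32)² + (-0.0053·55.59)²) = √(0.262218 + 0.086805) = 0.5908 km
6: √((0.0007·111.32)² + (-0.0277·55.59)²) = √(0.006072 + 2.371116) = 1.5418 km
7: √((-0.0033·111.32)² + (0.0283·55.59)²) = √(0.134950 + 2.474949) = 1.6155 km
8: √((-0.0025·111.32)² + (-0.0447·55.59)²) = √(0.077451 + 6.174594) = 2.5004 km
9: √((-0.0161·111.32)² + (-0.0050·55.59)²) = √(3.212167 + 0.077256) = 1.8137 km
10: √((-0.0108·111.32)² + (-0.0491·55.59)²) = √(1.445419 + 7.450001) = 2.9825 km
11: √((-0.0415·111.32)² + (0.0315·55.59)²) = √(21.342367 + 3.066299) = 4.9405 km
12: √((0.0296·111.32)² + (0.0335·55.59)²) = √(10.857499 + 3.468031) = 3.7849 km
13: √((-0.0360·111.32)² + (-0.0378·55.59)²) = √(16.060217 + 4.415470) = 4.5250 km
14: √((-0.0242·111.32)² + (-0.0189·55.59)²) = √(7.257334 + 1.103868) = 2.8916 km
15: √((-0.0528·111.32)² + (-0.0205·55.59)²) = √(34.547310 + 1.298677) = 5.9872 km
Minimum: 4 at 0.3521 km.

4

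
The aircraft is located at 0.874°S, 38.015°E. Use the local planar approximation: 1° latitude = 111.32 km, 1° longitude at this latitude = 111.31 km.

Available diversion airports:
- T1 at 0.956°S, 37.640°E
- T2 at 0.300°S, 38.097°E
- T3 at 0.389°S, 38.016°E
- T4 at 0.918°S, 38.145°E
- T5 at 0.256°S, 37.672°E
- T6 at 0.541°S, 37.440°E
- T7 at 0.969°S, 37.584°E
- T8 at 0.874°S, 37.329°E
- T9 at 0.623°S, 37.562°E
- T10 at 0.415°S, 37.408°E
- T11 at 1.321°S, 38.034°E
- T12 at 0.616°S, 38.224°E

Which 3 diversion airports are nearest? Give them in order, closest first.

T4, T12, T1

Distances from 0.874°S, 38.015°E:
T1: 42.728 km
T2: 64.546 km
T3: 53.990 km
T4: 15.277 km
T5: 78.680 km
T6: 73.963 km
T7: 49.126 km
T8: 76.359 km
T9: 57.648 km
T10: 84.710 km
T11: 49.805 km
T12: 36.960 km
Sorted: T4 (15.277 km) < T12 (36.960 km) < T1 (42.728 km) < T7 (49.126 km) < T11 (49.805 km) < …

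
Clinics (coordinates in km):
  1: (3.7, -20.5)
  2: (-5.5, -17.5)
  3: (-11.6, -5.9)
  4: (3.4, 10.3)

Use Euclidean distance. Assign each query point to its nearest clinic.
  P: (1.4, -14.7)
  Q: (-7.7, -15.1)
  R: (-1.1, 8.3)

P→1; Q→2; R→4

P at (1.4, -14.7):
  1: √((2.3)² + (-5.8)²) = √(5.290 + 33.640) = 6.2 km
  2: √((-6.9)² + (-2.8)²) = √(47.610 + 7.840) = 7.4 km
  3: √((-13.0)² + (8.8)²) = √(169.000 + 77.440) = 15.7 km
  4: √((2.0)² + (25.0)²) = √(4.000 + 625.000) = 25.1 km
  → nearest: 1 (6.2 km)
Q at (-7.7, -15.1):
  1: √((11.4)² + (-5.4)²) = √(129.960 + 29.160) = 12.6 km
  2: √((2.2)² + (-2.4)²) = √(4.840 + 5.760) = 3.3 km
  3: √((-3.9)² + (9.2)²) = √(15.210 + 84.640) = 10.0 km
  4: √((11.1)² + (25.4)²) = √(123.210 + 645.160) = 27.7 km
  → nearest: 2 (3.3 km)
R at (-1.1, 8.3):
  1: √((4.8)² + (-28.8)²) = √(23.040 + 829.440) = 29.2 km
  2: √((-4.4)² + (-25.8)²) = √(19.360 + 665.640) = 26.2 km
  3: √((-10.5)² + (-14.2)²) = √(110.250 + 201.640) = 17.7 km
  4: √((4.5)² + (2.0)²) = √(20.250 + 4.000) = 4.9 km
  → nearest: 4 (4.9 km)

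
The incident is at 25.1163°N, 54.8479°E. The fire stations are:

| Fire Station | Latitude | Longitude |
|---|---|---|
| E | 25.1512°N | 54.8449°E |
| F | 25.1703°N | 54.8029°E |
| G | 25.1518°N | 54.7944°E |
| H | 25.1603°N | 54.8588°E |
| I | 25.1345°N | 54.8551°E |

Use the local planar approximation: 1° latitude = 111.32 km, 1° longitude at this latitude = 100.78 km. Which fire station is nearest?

Distances from 25.1163°N, 54.8479°E:
E: 3.8968 km
F: 7.5301 km
G: 6.6849 km
H: 5.0198 km
I: 2.1520 km
Minimum: I at 2.1520 km.

I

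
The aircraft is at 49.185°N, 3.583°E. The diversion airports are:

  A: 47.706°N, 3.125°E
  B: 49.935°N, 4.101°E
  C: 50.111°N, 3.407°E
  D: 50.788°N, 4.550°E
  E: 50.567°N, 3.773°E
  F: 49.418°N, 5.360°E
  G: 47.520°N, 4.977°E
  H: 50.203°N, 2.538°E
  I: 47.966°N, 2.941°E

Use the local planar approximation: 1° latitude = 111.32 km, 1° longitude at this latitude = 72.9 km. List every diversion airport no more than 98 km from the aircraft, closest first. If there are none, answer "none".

B

Distances from 49.185°N, 3.583°E:
A: √((-1.479·111.32)² + (-0.458·72.9)²) = √(27107.08036 + 1114.77190) = 167.994 km
B: √((0.750·111.32)² + (0.518·72.9)²) = √(6970.58010 + 1425.98375) = 91.633 km
C: √((0.926·111.32)² + (-0.176·72.9)²) = √(10625.96470 + 164.61916) = 103.878 km
D: √((1.603·111.32)² + (0.967·72.9)²) = √(31842.96064 + 4969.44633) = 191.866 km
E: √((1.382·111.32)² + (0.190·72.9)²) = √(23668.05018 + 191.85020) = 154.467 km
F: √((0.233·111.32)² + (1.777·72.9)²) = √(672.75702 + 16781.46657) = 132.114 km
G: √((-1.665·111.32)² + (1.394·72.9)²) = √(34353.80696 + 10327.15283) = 211.379 km
H: √((1.018·111.32)² + (-1.045·72.9)²) = √(12842.27458 + 5803.46858) = 136.549 km
I: √((-1.219·111.32)² + (-0.642·72.9)²) = √(18414.24031 + 2190.40848) = 143.543 km
Threshold 98 km: B (91.633 km) is within range.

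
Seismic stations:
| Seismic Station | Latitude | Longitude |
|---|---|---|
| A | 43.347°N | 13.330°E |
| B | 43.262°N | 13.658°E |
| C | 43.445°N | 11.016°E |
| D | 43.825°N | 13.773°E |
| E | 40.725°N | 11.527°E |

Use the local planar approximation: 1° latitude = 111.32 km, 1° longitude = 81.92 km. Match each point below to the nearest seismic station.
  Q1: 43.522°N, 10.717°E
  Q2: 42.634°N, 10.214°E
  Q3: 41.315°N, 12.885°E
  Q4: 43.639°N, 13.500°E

Q1→C; Q2→C; Q3→E; Q4→D

Q1 at 43.522°N, 10.717°E:
  A: 214.942 km
  B: 242.659 km
  C: 25.951 km
  D: 252.610 km
  E: 318.354 km
  → nearest: C (25.951 km)
Q2 at 42.634°N, 10.214°E:
  A: 267.318 km
  B: 290.665 km
  C: 111.656 km
  D: 320.283 km
  E: 238.180 km
  → nearest: C (111.656 km)
Q3 at 41.315°N, 12.885°E:
  A: 229.121 km
  B: 225.801 km
  C: 282.248 km
  D: 288.727 km
  E: 129.189 km
  → nearest: E (129.189 km)
Q4 at 43.639°N, 13.500°E:
  A: 35.363 km
  B: 43.918 km
  C: 204.632 km
  D: 30.477 km
  E: 362.423 km
  → nearest: D (30.477 km)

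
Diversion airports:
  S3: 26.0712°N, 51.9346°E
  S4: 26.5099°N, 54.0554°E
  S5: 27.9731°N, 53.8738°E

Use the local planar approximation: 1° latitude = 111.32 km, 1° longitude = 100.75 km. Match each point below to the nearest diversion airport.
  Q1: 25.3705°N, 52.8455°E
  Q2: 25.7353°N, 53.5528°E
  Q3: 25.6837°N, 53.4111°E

Q1 at 25.3705°N, 52.8455°E:
  S3: √((0.7007·111.32)² + (-0.9109·100.75)²) = √(6084.300148 + 8422.315650) = 120.4434 km
  S4: √((1.1394·111.32)² + (1.2099·100.75)²) = √(16087.880273 + 14858.982222) = 175.9172 km
  S5: √((2.6026·111.32)² + (1.0283·100.75)²) = √(83938.508160 + 10733.213822) = 307.6877 km
  → nearest: S3 (120.4434 km)
Q2 at 25.7353°N, 53.5528°E:
  S3: √((0.3359·111.32)² + (-1.6182·100.75)²) = √(1398.190680 + 26579.971032) = 167.2667 km
  S4: √((0.7746·111.32)² + (0.5026·100.75)²) = √(7435.349383 + 2564.100705) = 99.9973 km
  S5: √((2.2378·111.32)² + (0.3210·100.75)²) = √(62056.736729 + 1045.924111) = 251.2024 km
  → nearest: S4 (99.9973 km)
Q3 at 25.6837°N, 53.4111°E:
  S3: √((0.3875·111.32)² + (-1.4765·100.75)²) = √(1860.757632 + 22128.756617) = 154.8855 km
  S4: √((0.8262·111.32)² + (0.6443·100.75)²) = √(8458.956208 + 4213.726780) = 112.5730 km
  S5: √((2.2894·111.32)² + (0.4627·100.75)²) = √(64951.584814 + 2173.147020) = 259.0844 km
  → nearest: S4 (112.5730 km)

Q1→S3; Q2→S4; Q3→S4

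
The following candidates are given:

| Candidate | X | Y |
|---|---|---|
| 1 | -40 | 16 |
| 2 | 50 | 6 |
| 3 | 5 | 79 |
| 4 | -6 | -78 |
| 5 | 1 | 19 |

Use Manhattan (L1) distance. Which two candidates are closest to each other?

Pairwise distances:
1–5: 44
2–5: 62
3–5: 64
1–2: 100
4–5: 104
1–3: 108
2–3: 118
1–4: 128
2–4: 140
3–4: 168
Closest pair: 1–5 at 44.

1 and 5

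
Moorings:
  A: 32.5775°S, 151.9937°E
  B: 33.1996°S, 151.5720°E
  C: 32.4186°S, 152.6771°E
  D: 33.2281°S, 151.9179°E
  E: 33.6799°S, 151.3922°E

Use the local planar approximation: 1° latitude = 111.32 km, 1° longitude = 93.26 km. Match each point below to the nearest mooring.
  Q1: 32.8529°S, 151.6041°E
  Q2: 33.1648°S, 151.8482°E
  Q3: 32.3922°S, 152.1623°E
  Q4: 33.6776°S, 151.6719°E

Q1→B; Q2→D; Q3→A; Q4→E

Q1 at 32.8529°S, 151.6041°E:
  A: √((0.2754·111.32)² + (0.3896·93.26)²) = √(939.884023 + 1320.166532) = 47.5400 km
  B: √((-0.3467·111.32)² + (-0.0321·93.26)²) = √(1489.546545 + 8.961916) = 38.7106 km
  C: √((0.4343·111.32)² + (1.0730·93.26)²) = √(2337.362403 + 10013.600621) = 111.1349 km
  D: √((-0.3752·111.32)² + (0.3138·93.26)²) = √(1744.504342 + 856.439523) = 50.9994 km
  E: √((-0.8270·111.32)² + (-0.2119·93.26)²) = √(8475.345559 + 390.528502) = 94.1588 km
  → nearest: B (38.7106 km)
Q2 at 33.1648°S, 151.8482°E:
  A: √((0.5873·111.32)² + (0.1455·93.26)²) = √(4274.313742 + 184.126717) = 66.7716 km
  B: √((-0.0348·111.32)² + (-0.2762·93.26)²) = √(15.007380 + 663.495789) = 26.0481 km
  C: √((0.7462·111.32)² + (0.8289·93.26)²) = √(6900.123831 + 5975.786895) = 113.4721 km
  D: √((-0.0633·111.32)² + (0.0697·93.26)²) = √(49.653951 + 42.252886) = 9.5868 km
  E: √((-0.5151·111.32)² + (-0.4560·93.26)²) = √(3287.982483 + 1808.508305) = 71.3897 km
  → nearest: D (9.5868 km)
Q3 at 32.3922°S, 152.1623°E:
  A: √((-0.1853·111.32)² + (-0.1686·93.26)²) = √(425.497717 + 247.232729) = 25.9370 km
  B: √((-0.8074·111.32)² + (-0.5903·93.26)²) = √(8078.372696 + 3030.654220) = 105.3994 km
  C: √((-0.0264·111.32)² + (0.5148·93.26)²) = √(8.636828 + 2304.983913) = 48.1001 km
  D: √((-0.8359·111.32)² + (-0.2444·93.26)²) = √(8658.746913 + 519.509179) = 95.8032 km
  E: √((-1.2877·111.32)² + (-0.7701·93.26)²) = √(20548.294749 + 5158.044315) = 160.3320 km
  → nearest: A (25.9370 km)
Q4 at 33.6776°S, 151.6719°E:
  A: √((1.1001·111.32)² + (0.3218·93.26)²) = √(14997.218699 + 900.664203) = 126.0868 km
  B: √((0.4780·111.32)² + (-0.0999·93.26)²) = √(2831.406264 + 86.800414) = 54.0204 km
  C: √((1.2590·111.32)² + (1.0052·93.26)²) = √(19642.549468 + 8788.116025) = 168.6140 km
  D: √((0.4495·111.32)² + (0.2460·93.26)²) = √(2503.835470 + 526.333529) = 55.0470 km
  E: √((-0.0023·111.32)² + (-0.2797·93.26)²) = √(0.065554 + 680.417939) = 26.0861 km
  → nearest: E (26.0861 km)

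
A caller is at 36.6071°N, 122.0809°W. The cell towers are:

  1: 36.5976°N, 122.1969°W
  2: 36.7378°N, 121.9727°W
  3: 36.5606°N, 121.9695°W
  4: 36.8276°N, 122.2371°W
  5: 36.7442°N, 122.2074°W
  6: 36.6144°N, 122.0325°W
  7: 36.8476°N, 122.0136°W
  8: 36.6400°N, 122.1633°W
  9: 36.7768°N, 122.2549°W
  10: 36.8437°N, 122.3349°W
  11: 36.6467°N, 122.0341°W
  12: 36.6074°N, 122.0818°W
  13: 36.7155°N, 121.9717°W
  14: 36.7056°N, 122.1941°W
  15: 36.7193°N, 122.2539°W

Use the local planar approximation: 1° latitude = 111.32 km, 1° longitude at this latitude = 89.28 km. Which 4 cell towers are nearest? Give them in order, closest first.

12, 6, 11, 8

Distances from 36.6071°N, 122.0809°W:
1: 10.4103 km
2: 17.4644 km
3: 11.2122 km
4: 28.2310 km
5: 18.9863 km
6: 4.3969 km
7: 27.4384 km
8: 8.2179 km
9: 24.4581 km
10: 34.7557 km
11: 6.0738 km
12: 0.0870 km
13: 15.5134 km
14: 14.9122 km
15: 19.8636 km
Sorted: 12 (0.0870 km) < 6 (4.3969 km) < 11 (6.0738 km) < 8 (8.2179 km) < 1 (10.4103 km) < 3 (11.2122 km) < …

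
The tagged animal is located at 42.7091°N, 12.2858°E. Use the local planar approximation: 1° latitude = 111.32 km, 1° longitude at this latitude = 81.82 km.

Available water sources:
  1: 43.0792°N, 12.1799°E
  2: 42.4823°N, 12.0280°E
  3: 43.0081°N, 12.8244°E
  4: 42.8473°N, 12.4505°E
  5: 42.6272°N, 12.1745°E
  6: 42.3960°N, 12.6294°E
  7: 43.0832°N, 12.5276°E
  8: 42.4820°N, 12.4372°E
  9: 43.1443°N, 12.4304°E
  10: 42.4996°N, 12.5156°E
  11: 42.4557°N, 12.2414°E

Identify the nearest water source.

5

Distances from 42.7091°N, 12.2858°E:
1: √((0.3701·111.32)² + (-0.1059·81.82)²) = √(1697.401437 + 75.077685) = 42.1008 km
2: √((-0.2268·111.32)² + (-0.2578·81.82)²) = √(637.429995 + 444.922917) = 32.8991 km
3: √((0.2990·111.32)² + (0.5386·81.82)²) = √(1107.869923 + 1942.010834) = 55.2257 km
4: √((0.1382·111.32)² + (0.1647·81.82)²) = √(236.680502 + 181.595946) = 20.4518 km
5: √((-0.0819·111.32)² + (-0.1113·81.82)²) = √(83.121658 + 82.929544) = 12.8861 km
6: √((-0.3131·111.32)² + (0.3436·81.82)²) = √(1214.821671 + 790.360561) = 44.7793 km
7: √((0.3741·111.32)² + (0.2418·81.82)²) = √(1734.290367 + 391.409663) = 46.1053 km
8: √((-0.2271·111.32)² + (0.1514·81.82)²) = √(639.117433 + 153.451345) = 28.1526 km
9: √((0.4352·111.32)² + (0.1446·81.82)²) = √(2347.059874 + 139.976631) = 49.8702 km
10: √((-0.2095·111.32)² + (0.2298·81.82)²) = √(543.894228 + 353.524079) = 29.9569 km
11: √((-0.2534·111.32)² + (-0.0444·81.82)²) = √(795.718795 + 13.197294) = 28.4415 km
Minimum: 5 at 12.8861 km.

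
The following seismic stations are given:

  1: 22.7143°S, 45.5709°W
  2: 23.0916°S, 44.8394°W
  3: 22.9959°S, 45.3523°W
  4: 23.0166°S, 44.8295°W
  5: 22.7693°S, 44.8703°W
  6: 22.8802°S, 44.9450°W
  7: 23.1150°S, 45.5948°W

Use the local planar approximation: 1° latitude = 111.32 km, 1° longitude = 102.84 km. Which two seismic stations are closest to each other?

Pairwise distances:
1–2: 86.1583 km
1–3: 38.5755 km
1–4: 83.3418 km
1–5: 72.3094 km
1–6: 66.9645 km
1–7: 44.6736 km
2–3: 53.8117 km
2–4: 8.4108 km
2–5: 36.0189 km
2–6: 25.9180 km
2–7: 77.7290 km
3–4: 53.8141 km
3–5: 55.6182 km
3–6: 43.8222 km
3–7: 28.2439 km
4–5: 27.8474 km
4–6: 19.2780 km
4–7: 79.4621 km
5–6: 14.5404 km
5–7: 83.8591 km
6–7: 71.7553 km
Closest pair: 2–4 at 8.4108 km.

2 and 4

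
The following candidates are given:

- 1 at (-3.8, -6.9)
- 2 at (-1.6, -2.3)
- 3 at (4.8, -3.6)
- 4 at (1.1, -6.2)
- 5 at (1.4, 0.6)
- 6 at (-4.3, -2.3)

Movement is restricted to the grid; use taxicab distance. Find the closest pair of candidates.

2 and 6

Pairwise distances:
1–2: |2.2| + |4.6| = 2.2 + 4.6 = 6.8
1–3: |8.6| + |3.3| = 8.6 + 3.3 = 11.9
1–4: |4.9| + |0.7| = 4.9 + 0.7 = 5.6
1–5: |5.2| + |7.5| = 5.2 + 7.5 = 12.7
1–6: |-0.5| + |4.6| = 0.5 + 4.6 = 5.1
2–3: |6.4| + |-1.3| = 6.4 + 1.3 = 7.7
2–4: |2.7| + |-3.9| = 2.7 + 3.9 = 6.6
2–5: |3.0| + |2.9| = 3.0 + 2.9 = 5.9
2–6: |-2.7| + |0.0| = 2.7 + 0.0 = 2.7
3–4: |-3.7| + |-2.6| = 3.7 + 2.6 = 6.3
3–5: |-3.4| + |4.2| = 3.4 + 4.2 = 7.6
3–6: |-9.1| + |1.3| = 9.1 + 1.3 = 10.4
4–5: |0.3| + |6.8| = 0.3 + 6.8 = 7.1
4–6: |-5.4| + |3.9| = 5.4 + 3.9 = 9.3
5–6: |-5.7| + |-2.9| = 5.7 + 2.9 = 8.6
Closest pair: 2–6 at 2.7.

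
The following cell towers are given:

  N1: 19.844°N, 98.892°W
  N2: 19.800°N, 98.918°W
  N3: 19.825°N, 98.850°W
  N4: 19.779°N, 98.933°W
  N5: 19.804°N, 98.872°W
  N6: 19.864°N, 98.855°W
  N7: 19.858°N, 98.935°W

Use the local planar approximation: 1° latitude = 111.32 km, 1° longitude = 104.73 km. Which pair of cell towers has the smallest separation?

Pairwise distances:
N1–N2: 5.604 km
N1–N3: 4.881 km
N1–N4: 8.414 km
N1–N5: 4.921 km
N1–N6: 4.469 km
N1–N7: 4.765 km
N2–N3: 7.646 km
N2–N4: 2.817 km
N2–N5: 4.838 km
N2–N6: 9.710 km
N2–N7: 6.698 km
N3–N4: 10.089 km
N3–N5: 3.282 km
N3–N6: 4.373 km
N3–N7: 9.630 km
N4–N5: 6.968 km
N4–N6: 12.501 km
N4–N7: 8.797 km
N5–N6: 6.912 km
N5–N7: 8.926 km
N6–N7: 8.405 km
Closest pair: N2–N4 at 2.817 km.

N2 and N4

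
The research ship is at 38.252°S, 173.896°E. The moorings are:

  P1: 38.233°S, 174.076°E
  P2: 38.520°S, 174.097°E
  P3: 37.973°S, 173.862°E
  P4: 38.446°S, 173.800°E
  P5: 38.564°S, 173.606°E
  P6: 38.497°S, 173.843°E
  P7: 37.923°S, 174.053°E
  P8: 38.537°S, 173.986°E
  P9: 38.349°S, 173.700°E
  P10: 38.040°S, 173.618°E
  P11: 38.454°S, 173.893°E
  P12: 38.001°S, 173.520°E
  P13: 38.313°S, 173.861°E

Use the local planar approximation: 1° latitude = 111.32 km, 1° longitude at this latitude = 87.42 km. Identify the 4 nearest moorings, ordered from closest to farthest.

Distances from 38.252°S, 173.896°E:
P1: 15.877 km
P2: 34.624 km
P3: 31.200 km
P4: 23.169 km
P5: 43.000 km
P6: 27.664 km
P7: 39.112 km
P8: 32.687 km
P9: 20.253 km
P10: 33.876 km
P11: 22.488 km
P12: 43.141 km
P13: 7.448 km
Sorted: P13 (7.448 km) < P1 (15.877 km) < P9 (20.253 km) < P11 (22.488 km) < P4 (23.169 km) < P6 (27.664 km) < …

P13, P1, P9, P11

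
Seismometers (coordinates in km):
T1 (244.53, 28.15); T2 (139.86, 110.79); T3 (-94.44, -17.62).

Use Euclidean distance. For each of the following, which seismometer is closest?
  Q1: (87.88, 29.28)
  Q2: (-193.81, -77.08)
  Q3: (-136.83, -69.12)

Q1→T2; Q2→T3; Q3→T3

Q1 at (87.88, 29.28):
  T1: √((156.65)² + (-1.13)²) = √(24539.2225 + 1.2769) = 156.65 km
  T2: √((51.98)² + (81.51)²) = √(2701.9204 + 6643.8801) = 96.67 km
  T3: √((-182.32)² + (-46.90)²) = √(33240.5824 + 2199.6100) = 188.26 km
  → nearest: T2 (96.67 km)
Q2 at (-193.81, -77.08):
  T1: √((438.34)² + (105.23)²) = √(192141.9556 + 11073.3529) = 450.79 km
  T2: √((333.67)² + (187.87)²) = √(111335.6689 + 35295.1369) = 382.92 km
  T3: √((99.37)² + (59.46)²) = √(9874.3969 + 3535.4916) = 115.80 km
  → nearest: T3 (115.80 km)
Q3 at (-136.83, -69.12):
  T1: √((381.36)² + (97.27)²) = √(145435.4496 + 9461.4529) = 393.57 km
  T2: √((276.69)² + (179.91)²) = √(76557.3561 + 32367.6081) = 330.04 km
  T3: √((42.39)² + (51.50)²) = √(1796.9121 + 2652.2500) = 66.70 km
  → nearest: T3 (66.70 km)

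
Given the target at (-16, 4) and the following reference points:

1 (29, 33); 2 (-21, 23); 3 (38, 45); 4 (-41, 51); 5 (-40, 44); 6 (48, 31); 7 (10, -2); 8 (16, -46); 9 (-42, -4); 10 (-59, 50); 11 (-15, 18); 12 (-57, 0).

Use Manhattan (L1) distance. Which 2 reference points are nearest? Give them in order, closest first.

11, 2

Distances from (-16, 4):
1: 74
2: 24
3: 95
4: 72
5: 64
6: 91
7: 32
8: 82
9: 34
10: 89
11: 15
12: 45
Sorted: 11 (15) < 2 (24) < 7 (32) < 9 (34) < …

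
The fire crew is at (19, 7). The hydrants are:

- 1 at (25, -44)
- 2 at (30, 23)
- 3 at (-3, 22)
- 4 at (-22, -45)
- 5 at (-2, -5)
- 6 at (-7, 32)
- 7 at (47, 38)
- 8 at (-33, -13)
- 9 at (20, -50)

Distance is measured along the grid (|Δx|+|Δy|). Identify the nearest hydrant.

Distances from (19, 7):
1: |6| + |-51| = 6 + 51 = 57
2: |11| + |16| = 11 + 16 = 27
3: |-22| + |15| = 22 + 15 = 37
4: |-41| + |-52| = 41 + 52 = 93
5: |-21| + |-12| = 21 + 12 = 33
6: |-26| + |25| = 26 + 25 = 51
7: |28| + |31| = 28 + 31 = 59
8: |-52| + |-20| = 52 + 20 = 72
9: |1| + |-57| = 1 + 57 = 58
Minimum: 2 at 27.

2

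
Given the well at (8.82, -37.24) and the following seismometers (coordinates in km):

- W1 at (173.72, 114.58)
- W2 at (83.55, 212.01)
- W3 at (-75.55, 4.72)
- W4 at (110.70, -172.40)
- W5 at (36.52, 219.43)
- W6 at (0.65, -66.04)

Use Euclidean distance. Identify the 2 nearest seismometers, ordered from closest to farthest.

W6, W3

Distances from (8.82, -37.24):
W1: √((164.90)² + (151.82)²) = √(27192.0100 + 23049.3124) = 224.15 km
W2: √((74.73)² + (249.25)²) = √(5584.5729 + 62125.5625) = 260.21 km
W3: √((-84.37)² + (41.96)²) = √(7118.2969 + 1760.6416) = 94.23 km
W4: √((101.88)² + (-135.16)²) = √(10379.5344 + 18268.2256) = 169.26 km
W5: √((27.70)² + (256.67)²) = √(767.2900 + 65879.4889) = 258.16 km
W6: √((-8.17)² + (-28.80)²) = √(66.7489 + 829.4400) = 29.94 km
Sorted: W6 (29.94 km) < W3 (94.23 km) < W4 (169.26 km) < W1 (224.15 km) < …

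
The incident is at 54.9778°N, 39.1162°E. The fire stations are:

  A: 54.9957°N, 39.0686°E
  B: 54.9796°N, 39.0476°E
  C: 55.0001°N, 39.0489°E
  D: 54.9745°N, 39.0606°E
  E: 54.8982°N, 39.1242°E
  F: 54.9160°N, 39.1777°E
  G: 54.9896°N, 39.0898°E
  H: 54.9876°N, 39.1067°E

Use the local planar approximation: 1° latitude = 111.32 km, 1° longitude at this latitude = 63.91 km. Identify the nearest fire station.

Distances from 54.9778°N, 39.1162°E:
A: √((0.0179·111.32)² + (-0.0476·63.91)²) = √(3.970566 + 9.254470) = 3.6366 km
B: √((0.0018·111.32)² + (-0.0686·63.91)²) = √(0.040151 + 19.221438) = 4.3888 km
C: √((0.0223·111.32)² + (-0.0673·63.91)²) = √(6.162488 + 18.499831) = 4.9661 km
D: √((-0.0033·111.32)² + (-0.0556·63.91)²) = √(0.134950 + 12.626623) = 3.5723 km
E: √((-0.0796·111.32)² + (0.0080·63.91)²) = √(78.518597 + 0.261407) = 8.8758 km
F: √((-0.0618·111.32)² + (0.0615·63.91)²) = √(47.328566 + 15.448555) = 7.9232 km
G: √((0.0118·111.32)² + (-0.0264·63.91)²) = √(1.725482 + 2.846725) = 2.1383 km
H: √((0.0098·111.32)² + (-0.0095·63.91)²) = √(1.190141 + 0.368625) = 1.2485 km
Minimum: H at 1.2485 km.

H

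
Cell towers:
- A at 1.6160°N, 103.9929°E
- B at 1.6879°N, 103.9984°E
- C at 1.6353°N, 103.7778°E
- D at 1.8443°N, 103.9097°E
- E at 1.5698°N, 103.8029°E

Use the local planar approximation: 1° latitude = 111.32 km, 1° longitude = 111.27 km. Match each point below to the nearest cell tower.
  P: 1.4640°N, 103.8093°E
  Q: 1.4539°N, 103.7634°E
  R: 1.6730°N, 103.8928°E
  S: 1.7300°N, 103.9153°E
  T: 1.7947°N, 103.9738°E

P at 1.4640°N, 103.8093°E:
  A: 26.5266 km
  B: 32.6185 km
  C: 19.3886 km
  D: 43.7842 km
  E: 11.7992 km
  → nearest: E (11.7992 km)
Q at 1.4539°N, 103.7634°E:
  A: 31.2687 km
  B: 36.9092 km
  C: 20.2569 km
  D: 46.4081 km
  E: 13.6301 km
  → nearest: E (13.6301 km)
R at 1.6730°N, 103.8928°E:
  A: 12.8187 km
  B: 11.8666 km
  C: 13.4667 km
  D: 19.1616 km
  E: 15.2329 km
  → nearest: B (11.8666 km)
S at 1.7300°N, 103.9153°E:
  A: 15.3494 km
  B: 10.3664 km
  C: 18.5799 km
  D: 12.7391 km
  E: 21.7819 km
  → nearest: B (10.3664 km)
T at 1.7947°N, 103.9738°E:
  A: 20.0061 km
  B: 12.2000 km
  C: 28.1157 km
  D: 9.0199 km
  E: 31.4389 km
  → nearest: D (9.0199 km)

P→E; Q→E; R→B; S→B; T→D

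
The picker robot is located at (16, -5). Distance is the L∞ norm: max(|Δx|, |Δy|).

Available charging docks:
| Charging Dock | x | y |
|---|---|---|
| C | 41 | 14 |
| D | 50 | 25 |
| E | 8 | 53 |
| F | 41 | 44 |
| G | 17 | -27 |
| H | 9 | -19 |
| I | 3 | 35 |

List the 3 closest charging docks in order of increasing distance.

H, G, C

Distances from (16, -5):
C: max(|25|, |19|) = 25
D: max(|34|, |30|) = 34
E: max(|-8|, |58|) = 58
F: max(|25|, |49|) = 49
G: max(|1|, |-22|) = 22
H: max(|-7|, |-14|) = 14
I: max(|-13|, |40|) = 40
Sorted: H (14) < G (22) < C (25) < D (34) < I (40) < …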